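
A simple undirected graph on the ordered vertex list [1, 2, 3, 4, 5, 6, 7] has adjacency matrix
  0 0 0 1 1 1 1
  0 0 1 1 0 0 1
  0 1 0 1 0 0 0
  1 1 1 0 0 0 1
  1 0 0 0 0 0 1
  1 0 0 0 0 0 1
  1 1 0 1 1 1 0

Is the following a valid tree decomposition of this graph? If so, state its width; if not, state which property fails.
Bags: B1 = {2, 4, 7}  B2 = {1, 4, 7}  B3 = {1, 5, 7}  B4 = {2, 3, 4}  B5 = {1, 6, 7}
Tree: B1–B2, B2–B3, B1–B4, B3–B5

Yes; width 2.

Checking the three conditions: (i) the bags cover all of {1, 2, 3, 4, 5, 6, 7}; (ii) for each edge, some bag contains both endpoints; (iii) the bags containing any fixed vertex form a subtree. All hold, so the decomposition is valid with width 3 − 1 = 2.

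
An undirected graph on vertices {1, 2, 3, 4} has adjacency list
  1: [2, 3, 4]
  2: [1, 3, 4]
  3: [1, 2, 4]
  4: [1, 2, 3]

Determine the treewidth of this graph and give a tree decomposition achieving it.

Treewidth 3.
One such decomposition:
Bags: B1 = {1, 2, 3, 4}
Tree: (single bag)

A single bag containing all 4 vertices is trivially a valid decomposition of width 3. For the lower bound, the 4 vertices {1, 2, 3, 4} are pairwise adjacent, and any tree decomposition puts a clique entirely inside one bag — forcing width ≥ 3. Combining the bounds, tw(G) = 3.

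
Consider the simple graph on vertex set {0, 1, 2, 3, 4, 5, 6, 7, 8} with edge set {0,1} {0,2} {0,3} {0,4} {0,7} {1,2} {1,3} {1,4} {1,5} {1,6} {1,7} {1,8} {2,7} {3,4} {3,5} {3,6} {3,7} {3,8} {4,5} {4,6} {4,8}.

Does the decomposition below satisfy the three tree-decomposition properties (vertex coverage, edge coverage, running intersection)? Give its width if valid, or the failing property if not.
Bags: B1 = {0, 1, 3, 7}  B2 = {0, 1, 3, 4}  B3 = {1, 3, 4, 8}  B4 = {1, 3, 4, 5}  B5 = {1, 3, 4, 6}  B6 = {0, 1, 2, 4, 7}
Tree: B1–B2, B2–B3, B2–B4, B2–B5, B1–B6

No — bags containing vertex 4 are not connected in the tree.

A tree decomposition must satisfy three properties: every vertex lies in some bag; for every edge, both endpoints lie together in some bag; and for every vertex, the bags containing it form a connected subtree. Here bags containing vertex 4 are not connected in the tree, so the decomposition is invalid.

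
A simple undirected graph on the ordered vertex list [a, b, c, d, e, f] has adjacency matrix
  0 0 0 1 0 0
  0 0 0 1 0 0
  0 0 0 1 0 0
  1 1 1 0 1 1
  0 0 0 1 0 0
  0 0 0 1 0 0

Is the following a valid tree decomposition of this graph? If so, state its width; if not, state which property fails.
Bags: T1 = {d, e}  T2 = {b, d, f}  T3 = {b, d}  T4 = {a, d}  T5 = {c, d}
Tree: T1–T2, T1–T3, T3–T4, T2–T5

No — bags containing vertex b are not connected in the tree.

A tree decomposition must satisfy three properties: every vertex lies in some bag; for every edge, both endpoints lie together in some bag; and for every vertex, the bags containing it form a connected subtree. Here bags containing vertex b are not connected in the tree, so the decomposition is invalid.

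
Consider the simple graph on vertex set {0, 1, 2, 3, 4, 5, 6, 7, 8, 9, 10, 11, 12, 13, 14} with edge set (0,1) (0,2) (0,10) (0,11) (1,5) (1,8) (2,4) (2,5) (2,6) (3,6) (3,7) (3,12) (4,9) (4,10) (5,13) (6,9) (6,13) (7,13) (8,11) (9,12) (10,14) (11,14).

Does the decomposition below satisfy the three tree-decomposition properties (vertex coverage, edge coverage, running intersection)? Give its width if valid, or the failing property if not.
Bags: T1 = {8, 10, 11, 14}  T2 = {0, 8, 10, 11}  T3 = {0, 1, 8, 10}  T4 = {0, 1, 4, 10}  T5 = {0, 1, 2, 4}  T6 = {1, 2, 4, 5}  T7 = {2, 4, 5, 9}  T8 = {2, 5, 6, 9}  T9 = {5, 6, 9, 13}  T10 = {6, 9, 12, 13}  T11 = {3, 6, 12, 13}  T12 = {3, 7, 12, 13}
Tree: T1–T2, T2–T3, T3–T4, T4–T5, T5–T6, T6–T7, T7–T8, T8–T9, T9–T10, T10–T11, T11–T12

Yes; width 3.

Vertex coverage: the bags together contain {0, 1, 2, 3, 4, 5, 6, 7, 8, 9, 10, 11, 12, 13, 14}, the full vertex set. Edge coverage: each edge of G has both endpoints in at least one bag. Running intersection: for every vertex, the bags containing it form a connected subtree. All three properties hold, so this is a valid tree decomposition of width max|bag| − 1 = 3, and hence tw(G) ≤ 3.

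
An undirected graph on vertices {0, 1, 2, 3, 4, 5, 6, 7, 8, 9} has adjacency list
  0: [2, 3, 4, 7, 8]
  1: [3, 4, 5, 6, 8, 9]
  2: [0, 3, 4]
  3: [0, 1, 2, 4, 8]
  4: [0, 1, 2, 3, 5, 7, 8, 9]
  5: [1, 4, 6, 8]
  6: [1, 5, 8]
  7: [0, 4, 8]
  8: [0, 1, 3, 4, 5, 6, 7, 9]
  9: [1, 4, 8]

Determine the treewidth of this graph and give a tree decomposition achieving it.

Treewidth 3.
Bags: B1 = {1, 3, 4, 8}  B2 = {0, 3, 4, 8}  B3 = {1, 4, 8, 9}  B4 = {0, 4, 7, 8}  B5 = {1, 4, 5, 8}  B6 = {1, 5, 6, 8}  B7 = {0, 2, 3, 4}
Tree: B1–B2, B1–B3, B2–B4, B3–B5, B5–B6, B2–B7

Each bag holds 4 vertices, so the decomposition has width 3, which upper-bounds the treewidth. For the lower bound, the 4 vertices {0, 3, 4, 8} are pairwise adjacent, and any tree decomposition puts a clique entirely inside one bag — forcing width ≥ 3. Hence tw(G) = 3 exactly.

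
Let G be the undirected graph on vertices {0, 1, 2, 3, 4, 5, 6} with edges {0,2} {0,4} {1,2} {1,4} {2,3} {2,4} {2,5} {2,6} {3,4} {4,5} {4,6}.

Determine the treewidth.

A width-2 tree decomposition is:
Bags: B1 = {2, 4, 5}  B2 = {0, 2, 4}  B3 = {2, 4, 6}  B4 = {2, 3, 4}  B5 = {1, 2, 4}
Tree: B1–B2, B2–B3, B2–B4, B1–B5
Each bag holds 3 vertices, so the decomposition has width 2, which upper-bounds the treewidth. For the lower bound, the 3 vertices {0, 2, 4} are pairwise adjacent, and any tree decomposition puts a clique entirely inside one bag — forcing width ≥ 2. Therefore the treewidth is 2.

2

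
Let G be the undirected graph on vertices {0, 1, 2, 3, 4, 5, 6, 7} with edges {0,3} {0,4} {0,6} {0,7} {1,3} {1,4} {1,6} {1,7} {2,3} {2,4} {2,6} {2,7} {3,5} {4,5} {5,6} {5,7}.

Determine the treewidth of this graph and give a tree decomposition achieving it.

Treewidth 4.
One optimal decomposition is:
Bags: B1 = {0, 1, 2, 5, 6}  B2 = {0, 1, 2, 3, 5}  B3 = {0, 1, 2, 5, 7}  B4 = {0, 1, 2, 4, 5}
Tree: B1–B2, B2–B3, B3–B4

Each bag holds 5 vertices, so the decomposition has width 4, which upper-bounds the treewidth. For the lower bound: the 5 vertex sets {0,6}, {2,3}, {1,7}, {5}, {4} are disjoint, each induces a connected subgraph, and every pair is joined by at least one edge of G. Contracting each set to a single vertex therefore yields K_{5} as a minor, and since treewidth is minor-monotone, tw(G) ≥ tw(K_{5}) = 4. The upper and lower bounds meet at 4, so that is the treewidth.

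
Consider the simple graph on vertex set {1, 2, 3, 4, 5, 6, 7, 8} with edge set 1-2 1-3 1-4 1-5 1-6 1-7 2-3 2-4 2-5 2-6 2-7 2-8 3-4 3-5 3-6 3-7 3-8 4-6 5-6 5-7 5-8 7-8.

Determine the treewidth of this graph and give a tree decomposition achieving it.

The largest bag has 5 vertices, giving width 4; this decomposition certifies tw(G) ≤ 4. On the other hand G contains the 5-clique {2, 3, 5, 7, 8}. A clique must lie in a single bag of any decomposition, so no decomposition can have width below 4. The upper and lower bounds meet at 4, so that is the treewidth.

Treewidth 4.
One optimal decomposition is:
Bags: B1 = {1, 2, 3, 5, 6}  B2 = {1, 2, 3, 5, 7}  B3 = {2, 3, 5, 7, 8}  B4 = {1, 2, 3, 4, 6}
Tree: B1–B2, B2–B3, B1–B4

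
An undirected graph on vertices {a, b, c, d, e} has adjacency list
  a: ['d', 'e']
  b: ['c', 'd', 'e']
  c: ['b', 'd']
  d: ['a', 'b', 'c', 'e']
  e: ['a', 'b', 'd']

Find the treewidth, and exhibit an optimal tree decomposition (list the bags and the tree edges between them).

Treewidth 2.
One such decomposition:
Bags: B1 = {b, c, d}  B2 = {b, d, e}  B3 = {a, d, e}
Tree: B1–B2, B2–B3

Each bag holds 3 vertices, so the decomposition has width 2, which upper-bounds the treewidth. On the other hand G contains the 3-clique {a, d, e}. A clique must lie in a single bag of any decomposition, so no decomposition can have width below 2. Therefore the treewidth is 2.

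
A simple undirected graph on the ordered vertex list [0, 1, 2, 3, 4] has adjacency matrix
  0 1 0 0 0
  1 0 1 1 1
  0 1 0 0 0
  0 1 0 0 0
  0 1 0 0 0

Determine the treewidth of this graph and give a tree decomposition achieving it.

Every bag has size at most 2, so the width is 2 − 1 = 1 and tw(G) ≤ 1. Any graph with an edge has treewidth ≥ 1, and G has the edge 1–2. The upper and lower bounds meet at 1, so that is the treewidth.

Treewidth 1.
Bags: B1 = {1, 2}  B2 = {0, 1}  B3 = {1, 3}  B4 = {1, 4}
Tree: B1–B2, B1–B3, B3–B4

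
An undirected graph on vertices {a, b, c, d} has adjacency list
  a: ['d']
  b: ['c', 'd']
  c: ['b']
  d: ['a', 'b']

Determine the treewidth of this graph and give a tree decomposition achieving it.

Every bag has size at most 2, so the width is 2 − 1 = 1 and tw(G) ≤ 1. Since G has at least one edge (e.g. d–a), it is not an edgeless graph, so tw(G) ≥ 1. Therefore the treewidth is 1.

Treewidth 1.
One optimal decomposition is:
Bags: B1 = {a, d}  B2 = {b, d}  B3 = {b, c}
Tree: B1–B2, B2–B3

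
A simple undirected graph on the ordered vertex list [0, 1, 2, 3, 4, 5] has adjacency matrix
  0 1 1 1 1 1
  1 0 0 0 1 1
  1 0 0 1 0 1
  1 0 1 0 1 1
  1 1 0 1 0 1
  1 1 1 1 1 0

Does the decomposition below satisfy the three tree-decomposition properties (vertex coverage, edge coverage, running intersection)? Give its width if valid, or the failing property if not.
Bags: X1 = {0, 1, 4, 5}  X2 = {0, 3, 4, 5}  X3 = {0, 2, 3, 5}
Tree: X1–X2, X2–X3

Yes; width 3.

Checking the three conditions: (i) the bags cover all of {0, 1, 2, 3, 4, 5}; (ii) for each edge, some bag contains both endpoints; (iii) the bags containing any fixed vertex form a subtree. All hold, so the decomposition is valid with width 4 − 1 = 3.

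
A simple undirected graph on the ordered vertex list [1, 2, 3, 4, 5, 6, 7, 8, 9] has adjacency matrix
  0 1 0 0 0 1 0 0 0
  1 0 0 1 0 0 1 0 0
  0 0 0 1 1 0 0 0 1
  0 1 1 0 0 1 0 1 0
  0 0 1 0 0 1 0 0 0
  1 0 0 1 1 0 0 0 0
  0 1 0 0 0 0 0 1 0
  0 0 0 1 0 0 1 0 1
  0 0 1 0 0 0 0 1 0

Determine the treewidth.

3

A width-3 tree decomposition is:
Bags: B1 = {3, 5, 6, 9}  B2 = {3, 4, 6, 9}  B3 = {4, 6, 8, 9}  B4 = {1, 4, 6, 8}  B5 = {1, 2, 4, 8}  B6 = {1, 2, 7, 8}
Tree: B1–B2, B2–B3, B3–B4, B4–B5, B5–B6
Each bag holds 4 vertices, so the decomposition has width 3, which upper-bounds the treewidth. For the lower bound: the 4 vertex sets {3,5,9}, {6}, {4}, {1,2,7,8} are disjoint, each induces a connected subgraph, and every pair is joined by at least one edge of G. Contracting each set to a single vertex therefore yields K_{4} as a minor, and since treewidth is minor-monotone, tw(G) ≥ tw(K_{4}) = 3. Therefore the treewidth is 3.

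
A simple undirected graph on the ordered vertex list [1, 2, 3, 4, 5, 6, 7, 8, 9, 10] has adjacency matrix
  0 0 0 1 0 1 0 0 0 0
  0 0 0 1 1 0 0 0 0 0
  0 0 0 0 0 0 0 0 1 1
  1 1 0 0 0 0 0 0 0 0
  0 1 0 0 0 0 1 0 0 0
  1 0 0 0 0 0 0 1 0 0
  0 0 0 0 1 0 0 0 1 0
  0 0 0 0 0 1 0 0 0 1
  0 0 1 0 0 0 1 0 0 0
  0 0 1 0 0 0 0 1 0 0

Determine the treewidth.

A width-2 tree decomposition is:
Bags: B1 = {3, 7, 9}  B2 = {3, 7, 10}  B3 = {7, 8, 10}  B4 = {6, 7, 8}  B5 = {1, 6, 7}  B6 = {1, 4, 7}  B7 = {2, 4, 7}  B8 = {2, 5, 7}
Tree: B1–B2, B2–B3, B3–B4, B4–B5, B5–B6, B6–B7, B7–B8
Every bag has size at most 3, so the width is 3 − 1 = 2 and tw(G) ≤ 2. The edges 7–9–3–10–8–6–1–4–2–5–7 form a cycle, so G is not a tree and its treewidth is at least 2. Combining the bounds, tw(G) = 2.

2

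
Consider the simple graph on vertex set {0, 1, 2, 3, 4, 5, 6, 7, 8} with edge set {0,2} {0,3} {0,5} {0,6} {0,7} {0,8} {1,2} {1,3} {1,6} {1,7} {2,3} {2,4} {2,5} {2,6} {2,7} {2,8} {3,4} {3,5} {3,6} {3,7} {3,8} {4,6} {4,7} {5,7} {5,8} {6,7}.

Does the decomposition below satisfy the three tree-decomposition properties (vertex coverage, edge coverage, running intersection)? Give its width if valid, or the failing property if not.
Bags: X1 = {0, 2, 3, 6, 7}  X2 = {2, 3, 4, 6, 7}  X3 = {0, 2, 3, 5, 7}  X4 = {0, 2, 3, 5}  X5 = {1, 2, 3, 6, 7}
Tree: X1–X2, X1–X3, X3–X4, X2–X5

No — vertex 8 appears in no bag.

A tree decomposition must satisfy three properties: every vertex lies in some bag; for every edge, both endpoints lie together in some bag; and for every vertex, the bags containing it form a connected subtree. Here vertex 8 appears in no bag, so the decomposition is invalid.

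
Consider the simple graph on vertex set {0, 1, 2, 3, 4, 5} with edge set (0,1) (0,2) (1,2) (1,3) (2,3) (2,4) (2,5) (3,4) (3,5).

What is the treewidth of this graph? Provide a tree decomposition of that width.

Treewidth 2.
One such decomposition:
Bags: B1 = {1, 2, 3}  B2 = {0, 1, 2}  B3 = {2, 3, 5}  B4 = {2, 3, 4}
Tree: B1–B2, B1–B3, B1–B4

Each bag holds 3 vertices, so the decomposition has width 2, which upper-bounds the treewidth. For the lower bound, the 3 vertices {0, 1, 2} are pairwise adjacent, and any tree decomposition puts a clique entirely inside one bag — forcing width ≥ 2. The upper and lower bounds meet at 2, so that is the treewidth.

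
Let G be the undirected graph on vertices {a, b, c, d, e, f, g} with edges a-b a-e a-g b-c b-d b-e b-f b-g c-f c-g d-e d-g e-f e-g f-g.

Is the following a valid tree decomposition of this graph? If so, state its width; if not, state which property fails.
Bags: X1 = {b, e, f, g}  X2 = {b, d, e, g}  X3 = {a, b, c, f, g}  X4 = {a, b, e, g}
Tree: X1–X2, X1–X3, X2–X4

A tree decomposition must satisfy three properties: every vertex lies in some bag; for every edge, both endpoints lie together in some bag; and for every vertex, the bags containing it form a connected subtree. Here bags containing vertex a are not connected in the tree, so the decomposition is invalid.

No — bags containing vertex a are not connected in the tree.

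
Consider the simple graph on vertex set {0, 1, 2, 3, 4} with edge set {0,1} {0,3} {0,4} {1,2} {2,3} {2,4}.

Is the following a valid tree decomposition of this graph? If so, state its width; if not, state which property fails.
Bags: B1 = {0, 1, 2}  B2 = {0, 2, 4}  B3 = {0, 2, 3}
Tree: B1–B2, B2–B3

Yes; width 2.

Vertex coverage: the bags together contain {0, 1, 2, 3, 4}, the full vertex set. Edge coverage: each edge of G has both endpoints in at least one bag. Running intersection: for every vertex, the bags containing it form a connected subtree. All three properties hold, so this is a valid tree decomposition of width max|bag| − 1 = 2, and hence tw(G) ≤ 2.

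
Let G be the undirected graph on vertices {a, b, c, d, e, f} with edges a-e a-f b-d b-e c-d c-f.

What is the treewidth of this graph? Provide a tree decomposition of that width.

Treewidth 2.
One optimal decomposition is:
Bags: B1 = {b, d, e}  B2 = {a, d, e}  B3 = {a, d, f}  B4 = {c, d, f}
Tree: B1–B2, B2–B3, B3–B4

Every bag has size at most 3, so the width is 3 − 1 = 2 and tw(G) ≤ 2. Since d–b–e–a–f–c–d is a cycle in G, G is not acyclic. Forests are exactly the graphs of treewidth ≤ 1, so tw(G) ≥ 2. Therefore the treewidth is 2.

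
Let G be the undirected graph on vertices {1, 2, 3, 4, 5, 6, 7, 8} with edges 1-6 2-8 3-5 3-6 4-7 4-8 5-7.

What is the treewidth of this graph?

1

A width-1 tree decomposition is:
Bags: B1 = {2, 8}  B2 = {4, 8}  B3 = {4, 7}  B4 = {5, 7}  B5 = {3, 5}  B6 = {3, 6}  B7 = {1, 6}
Tree: B1–B2, B2–B3, B3–B4, B4–B5, B5–B6, B6–B7
Every bag has size at most 2, so the width is 2 − 1 = 1 and tw(G) ≤ 1. Since G has at least one edge (e.g. 2–8), it is not an edgeless graph, so tw(G) ≥ 1. Combining the bounds, tw(G) = 1.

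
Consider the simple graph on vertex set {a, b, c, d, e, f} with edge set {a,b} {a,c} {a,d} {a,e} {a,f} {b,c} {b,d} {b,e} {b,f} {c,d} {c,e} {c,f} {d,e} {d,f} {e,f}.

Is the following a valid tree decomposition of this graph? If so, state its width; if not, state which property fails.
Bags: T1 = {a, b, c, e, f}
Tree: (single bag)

A tree decomposition must satisfy three properties: every vertex lies in some bag; for every edge, both endpoints lie together in some bag; and for every vertex, the bags containing it form a connected subtree. Here vertex d appears in no bag, so the decomposition is invalid.

No — vertex d appears in no bag.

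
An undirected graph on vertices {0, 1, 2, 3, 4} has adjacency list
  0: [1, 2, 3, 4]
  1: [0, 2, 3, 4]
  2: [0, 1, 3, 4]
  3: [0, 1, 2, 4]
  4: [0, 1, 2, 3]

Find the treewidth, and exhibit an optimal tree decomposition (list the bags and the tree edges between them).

Treewidth 4.
One optimal decomposition is:
Bags: B1 = {0, 1, 2, 3, 4}
Tree: (single bag)

With just one bag of size 5, the width is 5 − 1 = 4, so tw(G) ≤ 4. On the other hand G contains the 5-clique {0, 1, 2, 3, 4}. A clique must lie in a single bag of any decomposition, so no decomposition can have width below 4. Hence tw(G) = 4 exactly.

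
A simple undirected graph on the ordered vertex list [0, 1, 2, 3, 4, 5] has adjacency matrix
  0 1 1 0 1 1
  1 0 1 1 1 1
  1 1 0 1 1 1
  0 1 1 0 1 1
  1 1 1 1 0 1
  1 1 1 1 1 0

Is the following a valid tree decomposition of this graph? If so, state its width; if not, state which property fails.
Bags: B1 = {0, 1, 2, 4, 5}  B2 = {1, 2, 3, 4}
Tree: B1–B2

No — edge (5,3) lies in no bag.

A tree decomposition must satisfy three properties: every vertex lies in some bag; for every edge, both endpoints lie together in some bag; and for every vertex, the bags containing it form a connected subtree. Here edge (5,3) lies in no bag, so the decomposition is invalid.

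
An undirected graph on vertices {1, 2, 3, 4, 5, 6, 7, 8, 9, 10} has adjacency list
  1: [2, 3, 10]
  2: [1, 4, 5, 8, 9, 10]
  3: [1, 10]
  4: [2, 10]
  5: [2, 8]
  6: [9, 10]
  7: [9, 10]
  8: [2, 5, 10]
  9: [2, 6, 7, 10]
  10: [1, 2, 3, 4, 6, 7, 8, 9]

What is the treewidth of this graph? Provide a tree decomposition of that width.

Every bag has size at most 3, so the width is 3 − 1 = 2 and tw(G) ≤ 2. On the other hand G contains the 3-clique {2, 8, 10}. A clique must lie in a single bag of any decomposition, so no decomposition can have width below 2. Combining the bounds, tw(G) = 2.

Treewidth 2.
One such decomposition:
Bags: B1 = {6, 9, 10}  B2 = {2, 9, 10}  B3 = {1, 2, 10}  B4 = {2, 8, 10}  B5 = {7, 9, 10}  B6 = {1, 3, 10}  B7 = {2, 5, 8}  B8 = {2, 4, 10}
Tree: B1–B2, B2–B3, B3–B4, B1–B5, B3–B6, B4–B7, B2–B8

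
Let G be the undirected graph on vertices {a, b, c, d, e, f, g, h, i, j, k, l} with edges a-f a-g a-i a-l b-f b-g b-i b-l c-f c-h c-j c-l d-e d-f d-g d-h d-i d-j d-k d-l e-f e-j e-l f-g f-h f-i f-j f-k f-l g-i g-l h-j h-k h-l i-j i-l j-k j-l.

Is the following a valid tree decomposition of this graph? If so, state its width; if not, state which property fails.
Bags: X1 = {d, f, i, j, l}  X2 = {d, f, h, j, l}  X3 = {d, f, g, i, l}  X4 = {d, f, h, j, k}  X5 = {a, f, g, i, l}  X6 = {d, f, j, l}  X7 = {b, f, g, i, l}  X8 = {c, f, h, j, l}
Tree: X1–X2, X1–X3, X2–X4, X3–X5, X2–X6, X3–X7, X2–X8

No — vertex e appears in no bag.

A tree decomposition must satisfy three properties: every vertex lies in some bag; for every edge, both endpoints lie together in some bag; and for every vertex, the bags containing it form a connected subtree. Here vertex e appears in no bag, so the decomposition is invalid.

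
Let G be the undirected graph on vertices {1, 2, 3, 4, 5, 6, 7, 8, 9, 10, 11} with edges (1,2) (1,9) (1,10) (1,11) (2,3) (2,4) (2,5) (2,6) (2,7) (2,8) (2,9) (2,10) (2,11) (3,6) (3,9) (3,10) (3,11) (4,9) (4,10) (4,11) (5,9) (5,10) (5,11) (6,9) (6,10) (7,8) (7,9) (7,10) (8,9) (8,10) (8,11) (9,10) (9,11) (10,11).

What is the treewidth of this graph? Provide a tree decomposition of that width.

Every bag has size at most 5, so the width is 5 − 1 = 4 and tw(G) ≤ 4. For the lower bound, the 5 vertices {1, 2, 9, 10, 11} are pairwise adjacent, and any tree decomposition puts a clique entirely inside one bag — forcing width ≥ 4. Combining the bounds, tw(G) = 4.

Treewidth 4.
One optimal decomposition is:
Bags: B1 = {2, 3, 9, 10, 11}  B2 = {2, 5, 9, 10, 11}  B3 = {2, 8, 9, 10, 11}  B4 = {2, 3, 6, 9, 10}  B5 = {2, 4, 9, 10, 11}  B6 = {1, 2, 9, 10, 11}  B7 = {2, 7, 8, 9, 10}
Tree: B1–B2, B1–B3, B1–B4, B3–B5, B3–B6, B3–B7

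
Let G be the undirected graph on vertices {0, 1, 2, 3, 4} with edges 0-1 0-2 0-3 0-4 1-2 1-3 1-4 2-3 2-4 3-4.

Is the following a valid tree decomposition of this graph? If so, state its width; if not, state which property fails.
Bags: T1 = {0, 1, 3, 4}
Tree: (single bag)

No — vertex 2 appears in no bag.

A tree decomposition must satisfy three properties: every vertex lies in some bag; for every edge, both endpoints lie together in some bag; and for every vertex, the bags containing it form a connected subtree. Here vertex 2 appears in no bag, so the decomposition is invalid.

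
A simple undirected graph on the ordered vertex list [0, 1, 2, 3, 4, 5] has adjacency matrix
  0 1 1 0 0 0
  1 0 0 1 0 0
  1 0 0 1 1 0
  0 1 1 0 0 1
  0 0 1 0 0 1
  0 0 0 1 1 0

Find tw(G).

A width-2 tree decomposition is:
Bags: B1 = {0, 1, 2}  B2 = {1, 2, 3}  B3 = {2, 3, 4}  B4 = {3, 4, 5}
Tree: B1–B2, B2–B3, B3–B4
The largest bag has 3 vertices, giving width 2; this decomposition certifies tw(G) ≤ 2. Since 0–1–3–2–0 is a cycle in G, G is not acyclic. Forests are exactly the graphs of treewidth ≤ 1, so tw(G) ≥ 2. The upper and lower bounds meet at 2, so that is the treewidth.

2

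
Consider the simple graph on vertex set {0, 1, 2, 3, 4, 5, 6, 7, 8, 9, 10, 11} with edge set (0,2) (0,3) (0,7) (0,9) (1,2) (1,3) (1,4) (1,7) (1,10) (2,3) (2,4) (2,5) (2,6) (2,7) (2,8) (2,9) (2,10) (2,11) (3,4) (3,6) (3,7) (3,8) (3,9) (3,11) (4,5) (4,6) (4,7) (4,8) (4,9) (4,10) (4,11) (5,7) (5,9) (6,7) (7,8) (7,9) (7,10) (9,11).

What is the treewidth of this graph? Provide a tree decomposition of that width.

Every bag has size at most 5, so the width is 5 − 1 = 4 and tw(G) ≤ 4. On the other hand G contains the 5-clique {0, 2, 3, 7, 9}. A clique must lie in a single bag of any decomposition, so no decomposition can have width below 4. Hence tw(G) = 4 exactly.

Treewidth 4.
Bags: B1 = {1, 2, 3, 4, 7}  B2 = {2, 3, 4, 7, 9}  B3 = {2, 4, 5, 7, 9}  B4 = {2, 3, 4, 7, 8}  B5 = {1, 2, 4, 7, 10}  B6 = {2, 3, 4, 6, 7}  B7 = {2, 3, 4, 9, 11}  B8 = {0, 2, 3, 7, 9}
Tree: B1–B2, B2–B3, B1–B4, B1–B5, B2–B6, B2–B7, B2–B8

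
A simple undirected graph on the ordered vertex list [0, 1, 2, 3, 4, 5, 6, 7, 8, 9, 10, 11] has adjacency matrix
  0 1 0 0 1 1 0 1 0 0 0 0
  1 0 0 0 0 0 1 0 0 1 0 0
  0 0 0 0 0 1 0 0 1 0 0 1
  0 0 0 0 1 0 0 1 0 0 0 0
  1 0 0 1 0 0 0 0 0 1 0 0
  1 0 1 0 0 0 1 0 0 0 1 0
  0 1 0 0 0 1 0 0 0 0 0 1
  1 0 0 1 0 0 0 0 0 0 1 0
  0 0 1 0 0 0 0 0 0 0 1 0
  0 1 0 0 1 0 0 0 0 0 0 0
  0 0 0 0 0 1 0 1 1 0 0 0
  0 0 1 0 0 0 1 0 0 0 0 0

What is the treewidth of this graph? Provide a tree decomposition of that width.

Every bag has size at most 4, so the width is 4 − 1 = 3 and tw(G) ≤ 3. For the lower bound: the 4 vertex sets {3,4,9}, {7}, {0}, {1,5,6,10} are disjoint, each induces a connected subgraph, and every pair is joined by at least one edge of G. Contracting each set to a single vertex therefore yields K_{4} as a minor, and since treewidth is minor-monotone, tw(G) ≥ tw(K_{4}) = 3. The upper and lower bounds meet at 3, so that is the treewidth.

Treewidth 3.
Bags: B1 = {3, 4, 7, 9}  B2 = {0, 4, 7, 9}  B3 = {0, 1, 7, 9}  B4 = {0, 1, 7, 10}  B5 = {0, 1, 5, 10}  B6 = {1, 5, 6, 10}  B7 = {5, 6, 8, 10}  B8 = {2, 5, 6, 8}  B9 = {2, 6, 8, 11}
Tree: B1–B2, B2–B3, B3–B4, B4–B5, B5–B6, B6–B7, B7–B8, B8–B9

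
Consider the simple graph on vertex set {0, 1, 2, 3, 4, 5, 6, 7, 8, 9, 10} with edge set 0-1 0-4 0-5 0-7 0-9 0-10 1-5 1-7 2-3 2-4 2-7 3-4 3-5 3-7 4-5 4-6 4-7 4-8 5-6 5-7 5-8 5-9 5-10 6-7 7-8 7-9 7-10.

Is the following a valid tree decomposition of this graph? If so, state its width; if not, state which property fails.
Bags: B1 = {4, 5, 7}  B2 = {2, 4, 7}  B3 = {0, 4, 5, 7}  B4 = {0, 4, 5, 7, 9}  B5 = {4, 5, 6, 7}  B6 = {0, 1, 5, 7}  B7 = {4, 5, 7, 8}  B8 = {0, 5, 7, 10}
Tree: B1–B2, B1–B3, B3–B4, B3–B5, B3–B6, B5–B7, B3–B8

No — vertex 3 appears in no bag.

A tree decomposition must satisfy three properties: every vertex lies in some bag; for every edge, both endpoints lie together in some bag; and for every vertex, the bags containing it form a connected subtree. Here vertex 3 appears in no bag, so the decomposition is invalid.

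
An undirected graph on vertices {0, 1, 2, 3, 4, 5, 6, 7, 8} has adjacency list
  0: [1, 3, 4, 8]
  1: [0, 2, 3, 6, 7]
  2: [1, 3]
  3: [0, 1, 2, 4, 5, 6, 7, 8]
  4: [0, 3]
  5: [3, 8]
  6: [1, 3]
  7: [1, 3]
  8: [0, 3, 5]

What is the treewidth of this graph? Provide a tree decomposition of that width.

Treewidth 2.
One such decomposition:
Bags: B1 = {0, 1, 3}  B2 = {0, 3, 4}  B3 = {0, 3, 8}  B4 = {1, 3, 6}  B5 = {3, 5, 8}  B6 = {1, 3, 7}  B7 = {1, 2, 3}
Tree: B1–B2, B2–B3, B1–B4, B3–B5, B1–B6, B1–B7

Every bag has size at most 3, so the width is 3 − 1 = 2 and tw(G) ≤ 2. On the other hand G contains the 3-clique {0, 3, 8}. A clique must lie in a single bag of any decomposition, so no decomposition can have width below 2. Hence tw(G) = 2 exactly.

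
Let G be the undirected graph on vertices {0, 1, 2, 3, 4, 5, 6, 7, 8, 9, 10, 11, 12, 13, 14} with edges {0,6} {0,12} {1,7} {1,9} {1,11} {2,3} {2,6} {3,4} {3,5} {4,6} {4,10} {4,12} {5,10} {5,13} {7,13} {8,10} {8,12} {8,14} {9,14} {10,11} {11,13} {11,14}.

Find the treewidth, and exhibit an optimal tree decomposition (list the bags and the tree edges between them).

Treewidth 3.
One such decomposition:
Bags: B1 = {0, 2, 6, 12}  B2 = {2, 4, 6, 12}  B3 = {2, 3, 4, 12}  B4 = {3, 4, 8, 12}  B5 = {3, 4, 8, 10}  B6 = {3, 5, 8, 10}  B7 = {5, 8, 10, 14}  B8 = {5, 10, 11, 14}  B9 = {5, 11, 13, 14}  B10 = {9, 11, 13, 14}  B11 = {1, 9, 11, 13}  B12 = {1, 7, 9, 13}
Tree: B1–B2, B2–B3, B3–B4, B4–B5, B5–B6, B6–B7, B7–B8, B8–B9, B9–B10, B10–B11, B11–B12

The largest bag has 4 vertices, giving width 3; this decomposition certifies tw(G) ≤ 3. For the lower bound: the 4 vertex sets {0,2,6}, {12}, {4}, {3,5,8,10} are disjoint, each induces a connected subgraph, and every pair is joined by at least one edge of G. Contracting each set to a single vertex therefore yields K_{4} as a minor, and since treewidth is minor-monotone, tw(G) ≥ tw(K_{4}) = 3. Combining the bounds, tw(G) = 3.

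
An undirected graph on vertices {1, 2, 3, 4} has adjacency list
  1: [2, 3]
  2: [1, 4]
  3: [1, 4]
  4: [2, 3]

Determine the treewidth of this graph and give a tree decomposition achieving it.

Treewidth 2.
One optimal decomposition is:
Bags: B1 = {1, 2, 3}  B2 = {2, 3, 4}
Tree: B1–B2

Every bag has size at most 3, so the width is 3 − 1 = 2 and tw(G) ≤ 2. The edges 3–1–2–4–3 form a cycle, so G is not a tree and its treewidth is at least 2. Hence tw(G) = 2 exactly.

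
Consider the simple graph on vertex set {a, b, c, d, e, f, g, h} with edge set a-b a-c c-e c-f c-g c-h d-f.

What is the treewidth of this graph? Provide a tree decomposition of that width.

The largest bag has 2 vertices, giving width 1; this decomposition certifies tw(G) ≤ 1. Any graph with an edge has treewidth ≥ 1, and G has the edge c–a. Therefore the treewidth is 1.

Treewidth 1.
Bags: B1 = {a, c}  B2 = {a, b}  B3 = {c, f}  B4 = {c, h}  B5 = {c, e}  B6 = {c, g}  B7 = {d, f}
Tree: B1–B2, B1–B3, B1–B4, B3–B5, B1–B6, B3–B7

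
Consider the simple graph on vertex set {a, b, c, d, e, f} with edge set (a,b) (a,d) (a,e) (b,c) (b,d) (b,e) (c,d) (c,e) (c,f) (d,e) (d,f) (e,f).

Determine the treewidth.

A width-3 tree decomposition is:
Bags: B1 = {c, d, e, f}  B2 = {b, c, d, e}  B3 = {a, b, d, e}
Tree: B1–B2, B2–B3
Every bag has size at most 4, so the width is 4 − 1 = 3 and tw(G) ≤ 3. Conversely, {c, d, e, f} is a clique of size 4, and the vertices of any clique must share a bag in every tree decomposition; so some bag has ≥ 4 vertices and tw(G) ≥ 3. The upper and lower bounds meet at 3, so that is the treewidth.

3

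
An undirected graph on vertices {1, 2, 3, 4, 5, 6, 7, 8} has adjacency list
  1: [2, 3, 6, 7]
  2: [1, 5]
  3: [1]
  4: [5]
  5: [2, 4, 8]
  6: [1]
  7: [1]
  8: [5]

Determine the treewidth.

1

A width-1 tree decomposition is:
Bags: B1 = {1, 7}  B2 = {1, 2}  B3 = {2, 5}  B4 = {1, 6}  B5 = {5, 8}  B6 = {1, 3}  B7 = {4, 5}
Tree: B1–B2, B2–B3, B2–B4, B3–B5, B2–B6, B5–B7
The largest bag has 2 vertices, giving width 1; this decomposition certifies tw(G) ≤ 1. Any graph with an edge has treewidth ≥ 1, and G has the edge 1–7. Therefore the treewidth is 1.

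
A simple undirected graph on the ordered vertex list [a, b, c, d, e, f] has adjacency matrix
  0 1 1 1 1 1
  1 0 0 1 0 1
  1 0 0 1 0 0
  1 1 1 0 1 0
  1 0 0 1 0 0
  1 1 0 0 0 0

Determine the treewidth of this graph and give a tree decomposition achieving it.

The largest bag has 3 vertices, giving width 2; this decomposition certifies tw(G) ≤ 2. For the lower bound, the 3 vertices {a, d, e} are pairwise adjacent, and any tree decomposition puts a clique entirely inside one bag — forcing width ≥ 2. Combining the bounds, tw(G) = 2.

Treewidth 2.
Bags: B1 = {a, c, d}  B2 = {a, b, d}  B3 = {a, b, f}  B4 = {a, d, e}
Tree: B1–B2, B2–B3, B2–B4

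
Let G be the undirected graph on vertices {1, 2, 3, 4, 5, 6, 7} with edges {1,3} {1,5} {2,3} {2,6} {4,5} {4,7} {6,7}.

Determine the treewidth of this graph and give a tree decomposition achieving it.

Every bag has size at most 3, so the width is 3 − 1 = 2 and tw(G) ≤ 2. The edges 3–2–6–7–4–5–1–3 form a cycle, so G is not a tree and its treewidth is at least 2. Therefore the treewidth is 2.

Treewidth 2.
One optimal decomposition is:
Bags: B1 = {2, 3, 6}  B2 = {3, 6, 7}  B3 = {3, 4, 7}  B4 = {3, 4, 5}  B5 = {1, 3, 5}
Tree: B1–B2, B2–B3, B3–B4, B4–B5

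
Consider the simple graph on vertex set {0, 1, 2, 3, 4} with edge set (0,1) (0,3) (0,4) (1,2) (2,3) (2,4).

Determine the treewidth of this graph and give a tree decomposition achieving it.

The largest bag has 3 vertices, giving width 2; this decomposition certifies tw(G) ≤ 2. The edges 0–1–2–3–0 form a cycle, so G is not a tree and its treewidth is at least 2. Combining the bounds, tw(G) = 2.

Treewidth 2.
One optimal decomposition is:
Bags: B1 = {0, 1, 2}  B2 = {0, 2, 3}  B3 = {0, 2, 4}
Tree: B1–B2, B2–B3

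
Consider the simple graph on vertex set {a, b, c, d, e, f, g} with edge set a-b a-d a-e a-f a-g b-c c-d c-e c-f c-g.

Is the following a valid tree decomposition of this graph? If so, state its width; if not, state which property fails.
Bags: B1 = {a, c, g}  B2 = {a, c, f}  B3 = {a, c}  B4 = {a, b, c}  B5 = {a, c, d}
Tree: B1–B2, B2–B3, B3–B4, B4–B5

A tree decomposition must satisfy three properties: every vertex lies in some bag; for every edge, both endpoints lie together in some bag; and for every vertex, the bags containing it form a connected subtree. Here vertex e appears in no bag, so the decomposition is invalid.

No — vertex e appears in no bag.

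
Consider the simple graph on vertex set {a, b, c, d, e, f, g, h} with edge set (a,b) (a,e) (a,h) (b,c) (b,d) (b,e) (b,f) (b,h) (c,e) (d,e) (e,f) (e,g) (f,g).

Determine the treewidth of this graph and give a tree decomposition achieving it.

The largest bag has 3 vertices, giving width 2; this decomposition certifies tw(G) ≤ 2. For the lower bound, the 3 vertices {e, f, g} are pairwise adjacent, and any tree decomposition puts a clique entirely inside one bag — forcing width ≥ 2. Combining the bounds, tw(G) = 2.

Treewidth 2.
One such decomposition:
Bags: B1 = {b, c, e}  B2 = {b, e, f}  B3 = {e, f, g}  B4 = {a, b, e}  B5 = {b, d, e}  B6 = {a, b, h}
Tree: B1–B2, B2–B3, B1–B4, B2–B5, B4–B6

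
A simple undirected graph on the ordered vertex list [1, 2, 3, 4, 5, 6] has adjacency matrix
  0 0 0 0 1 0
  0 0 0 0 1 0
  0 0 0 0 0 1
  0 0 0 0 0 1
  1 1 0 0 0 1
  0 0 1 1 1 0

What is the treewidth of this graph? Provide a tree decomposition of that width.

Each bag holds 2 vertices, so the decomposition has width 1, which upper-bounds the treewidth. Any graph with an edge has treewidth ≥ 1, and G has the edge 1–5. The upper and lower bounds meet at 1, so that is the treewidth.

Treewidth 1.
Bags: B1 = {1, 5}  B2 = {5, 6}  B3 = {4, 6}  B4 = {2, 5}  B5 = {3, 6}
Tree: B1–B2, B2–B3, B2–B4, B2–B5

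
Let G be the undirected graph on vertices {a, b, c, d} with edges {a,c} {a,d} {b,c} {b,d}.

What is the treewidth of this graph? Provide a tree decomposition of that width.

Every bag has size at most 3, so the width is 3 − 1 = 2 and tw(G) ≤ 2. For the lower bound, G contains the cycle d–a–c–b–d, so G is not a forest; only forests have treewidth ≤ 1, hence tw(G) ≥ 2. Therefore the treewidth is 2.

Treewidth 2.
Bags: B1 = {a, c, d}  B2 = {b, c, d}
Tree: B1–B2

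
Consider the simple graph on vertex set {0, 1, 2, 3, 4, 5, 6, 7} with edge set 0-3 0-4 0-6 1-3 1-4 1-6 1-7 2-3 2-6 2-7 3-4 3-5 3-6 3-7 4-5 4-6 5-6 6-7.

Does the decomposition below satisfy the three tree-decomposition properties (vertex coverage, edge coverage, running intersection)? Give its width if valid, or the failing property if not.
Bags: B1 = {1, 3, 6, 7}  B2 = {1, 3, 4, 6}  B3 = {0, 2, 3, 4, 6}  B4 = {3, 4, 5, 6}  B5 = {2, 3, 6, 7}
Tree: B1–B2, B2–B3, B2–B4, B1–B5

A tree decomposition must satisfy three properties: every vertex lies in some bag; for every edge, both endpoints lie together in some bag; and for every vertex, the bags containing it form a connected subtree. Here bags containing vertex 2 are not connected in the tree, so the decomposition is invalid.

No — bags containing vertex 2 are not connected in the tree.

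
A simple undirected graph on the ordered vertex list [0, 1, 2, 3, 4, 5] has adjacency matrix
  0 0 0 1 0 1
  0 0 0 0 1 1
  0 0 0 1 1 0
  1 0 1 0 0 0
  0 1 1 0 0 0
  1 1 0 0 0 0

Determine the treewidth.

A width-2 tree decomposition is:
Bags: B1 = {1, 4, 5}  B2 = {0, 4, 5}  B3 = {0, 3, 4}  B4 = {2, 3, 4}
Tree: B1–B2, B2–B3, B3–B4
The largest bag has 3 vertices, giving width 2; this decomposition certifies tw(G) ≤ 2. The edges 4–1–5–0–3–2–4 form a cycle, so G is not a tree and its treewidth is at least 2. Hence tw(G) = 2 exactly.

2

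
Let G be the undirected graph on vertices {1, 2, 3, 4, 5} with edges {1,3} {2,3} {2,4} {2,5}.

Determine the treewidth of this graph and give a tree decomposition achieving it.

The largest bag has 2 vertices, giving width 1; this decomposition certifies tw(G) ≤ 1. G has an edge, so its treewidth is at least 1. Hence tw(G) = 1 exactly.

Treewidth 1.
One optimal decomposition is:
Bags: B1 = {2, 3}  B2 = {2, 4}  B3 = {2, 5}  B4 = {1, 3}
Tree: B1–B2, B2–B3, B1–B4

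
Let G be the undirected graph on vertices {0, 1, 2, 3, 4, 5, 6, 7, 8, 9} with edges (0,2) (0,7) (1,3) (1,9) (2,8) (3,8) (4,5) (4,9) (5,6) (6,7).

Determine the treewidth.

2

A width-2 tree decomposition is:
Bags: B1 = {0, 2, 7}  B2 = {2, 7, 8}  B3 = {3, 7, 8}  B4 = {1, 3, 7}  B5 = {1, 7, 9}  B6 = {4, 7, 9}  B7 = {4, 5, 7}  B8 = {5, 6, 7}
Tree: B1–B2, B2–B3, B3–B4, B4–B5, B5–B6, B6–B7, B7–B8
Every bag has size at most 3, so the width is 3 − 1 = 2 and tw(G) ≤ 2. For the lower bound, G contains the cycle 7–0–2–8–3–1–9–4–5–6–7, so G is not a forest; only forests have treewidth ≤ 1, hence tw(G) ≥ 2. Hence tw(G) = 2 exactly.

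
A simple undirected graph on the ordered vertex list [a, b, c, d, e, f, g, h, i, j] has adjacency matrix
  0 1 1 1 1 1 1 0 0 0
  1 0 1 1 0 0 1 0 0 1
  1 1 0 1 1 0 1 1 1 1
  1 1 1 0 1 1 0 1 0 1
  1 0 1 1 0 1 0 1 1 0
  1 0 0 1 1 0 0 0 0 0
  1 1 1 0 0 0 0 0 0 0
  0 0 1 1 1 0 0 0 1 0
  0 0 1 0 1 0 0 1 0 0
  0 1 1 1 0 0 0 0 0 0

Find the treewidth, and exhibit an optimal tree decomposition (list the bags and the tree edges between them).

Each bag holds 4 vertices, so the decomposition has width 3, which upper-bounds the treewidth. For the lower bound, the 4 vertices {c, d, e, h} are pairwise adjacent, and any tree decomposition puts a clique entirely inside one bag — forcing width ≥ 3. The upper and lower bounds meet at 3, so that is the treewidth.

Treewidth 3.
One such decomposition:
Bags: B1 = {a, c, d, e}  B2 = {a, b, c, d}  B3 = {a, b, c, g}  B4 = {c, d, e, h}  B5 = {c, e, h, i}  B6 = {a, d, e, f}  B7 = {b, c, d, j}
Tree: B1–B2, B2–B3, B1–B4, B4–B5, B1–B6, B2–B7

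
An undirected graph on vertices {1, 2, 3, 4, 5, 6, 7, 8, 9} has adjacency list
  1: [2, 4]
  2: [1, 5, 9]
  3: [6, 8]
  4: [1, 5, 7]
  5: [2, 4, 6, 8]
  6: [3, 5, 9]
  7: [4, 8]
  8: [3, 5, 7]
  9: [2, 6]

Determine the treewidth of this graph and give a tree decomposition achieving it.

Every bag has size at most 4, so the width is 4 − 1 = 3 and tw(G) ≤ 3. For the lower bound: the 4 vertex sets {3,6,9}, {8}, {5}, {1,2,4,7} are disjoint, each induces a connected subgraph, and every pair is joined by at least one edge of G. Contracting each set to a single vertex therefore yields K_{4} as a minor, and since treewidth is minor-monotone, tw(G) ≥ tw(K_{4}) = 3. Hence tw(G) = 3 exactly.

Treewidth 3.
Bags: B1 = {3, 6, 8, 9}  B2 = {5, 6, 8, 9}  B3 = {2, 5, 8, 9}  B4 = {2, 5, 7, 8}  B5 = {2, 4, 5, 7}  B6 = {1, 2, 4, 7}
Tree: B1–B2, B2–B3, B3–B4, B4–B5, B5–B6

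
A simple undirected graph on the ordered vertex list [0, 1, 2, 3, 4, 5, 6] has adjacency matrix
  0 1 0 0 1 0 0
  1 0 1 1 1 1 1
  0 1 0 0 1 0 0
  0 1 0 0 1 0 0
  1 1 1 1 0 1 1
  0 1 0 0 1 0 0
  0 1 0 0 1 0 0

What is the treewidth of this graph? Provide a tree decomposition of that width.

Treewidth 2.
Bags: B1 = {1, 3, 4}  B2 = {1, 2, 4}  B3 = {0, 1, 4}  B4 = {1, 4, 6}  B5 = {1, 4, 5}
Tree: B1–B2, B1–B3, B3–B4, B3–B5

The largest bag has 3 vertices, giving width 2; this decomposition certifies tw(G) ≤ 2. Conversely, {0, 1, 4} is a clique of size 3, and the vertices of any clique must share a bag in every tree decomposition; so some bag has ≥ 3 vertices and tw(G) ≥ 2. Hence tw(G) = 2 exactly.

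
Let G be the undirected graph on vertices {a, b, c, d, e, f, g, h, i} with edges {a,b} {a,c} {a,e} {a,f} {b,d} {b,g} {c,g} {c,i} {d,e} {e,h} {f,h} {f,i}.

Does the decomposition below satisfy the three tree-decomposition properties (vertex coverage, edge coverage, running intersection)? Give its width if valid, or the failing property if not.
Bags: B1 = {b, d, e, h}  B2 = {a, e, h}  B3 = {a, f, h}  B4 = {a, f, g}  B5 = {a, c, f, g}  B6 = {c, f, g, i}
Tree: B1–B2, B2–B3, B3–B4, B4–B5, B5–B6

No — edge (b,a) lies in no bag.

A tree decomposition must satisfy three properties: every vertex lies in some bag; for every edge, both endpoints lie together in some bag; and for every vertex, the bags containing it form a connected subtree. Here edge (b,a) lies in no bag, so the decomposition is invalid.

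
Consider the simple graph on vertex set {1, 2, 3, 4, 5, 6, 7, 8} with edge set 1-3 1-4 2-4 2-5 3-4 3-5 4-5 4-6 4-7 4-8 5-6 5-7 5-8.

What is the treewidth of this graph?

A width-2 tree decomposition is:
Bags: B1 = {3, 4, 5}  B2 = {4, 5, 6}  B3 = {4, 5, 8}  B4 = {1, 3, 4}  B5 = {2, 4, 5}  B6 = {4, 5, 7}
Tree: B1–B2, B2–B3, B1–B4, B2–B5, B2–B6
Every bag has size at most 3, so the width is 3 − 1 = 2 and tw(G) ≤ 2. Conversely, {1, 3, 4} is a clique of size 3, and the vertices of any clique must share a bag in every tree decomposition; so some bag has ≥ 3 vertices and tw(G) ≥ 2. Hence tw(G) = 2 exactly.

2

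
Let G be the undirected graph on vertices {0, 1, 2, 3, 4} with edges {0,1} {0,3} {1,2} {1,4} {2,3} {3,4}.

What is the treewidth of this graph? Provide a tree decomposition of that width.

Treewidth 2.
Bags: B1 = {1, 2, 3}  B2 = {0, 1, 3}  B3 = {1, 3, 4}
Tree: B1–B2, B2–B3

The largest bag has 3 vertices, giving width 2; this decomposition certifies tw(G) ≤ 2. Since 2–3–0–1–2 is a cycle in G, G is not acyclic. Forests are exactly the graphs of treewidth ≤ 1, so tw(G) ≥ 2. Combining the bounds, tw(G) = 2.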